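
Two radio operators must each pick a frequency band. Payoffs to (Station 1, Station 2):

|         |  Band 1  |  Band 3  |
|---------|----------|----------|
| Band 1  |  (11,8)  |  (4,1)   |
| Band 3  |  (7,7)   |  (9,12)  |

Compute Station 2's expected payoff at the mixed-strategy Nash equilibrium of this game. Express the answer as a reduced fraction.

89/12

Station 1 mixes with probability p on Band 1, chosen so Station 2 is indifferent: 8p + 7(1−p) = 1p + 12(1−p) gives p = 5/12.
Station 2's expected payoff is 8·5/12 + 7·7/12 = 89/12.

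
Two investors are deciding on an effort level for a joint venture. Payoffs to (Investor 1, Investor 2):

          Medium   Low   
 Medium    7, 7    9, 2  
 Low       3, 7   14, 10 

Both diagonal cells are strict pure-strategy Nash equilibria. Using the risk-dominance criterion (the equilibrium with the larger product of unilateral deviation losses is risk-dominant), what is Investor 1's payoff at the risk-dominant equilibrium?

At both Medium: Investor 1 loses 7 − 3 = 4 by deviating; Investor 2 loses 7 − 2 = 5. Product = 4·5 = 20.
At both Low: Investor 1 loses 14 − 9 = 5 by deviating; Investor 2 loses 10 − 7 = 3. Product = 5·3 = 15.
20 > 15, so both Medium is risk-dominant. Investor 1's payoff there is 7.

7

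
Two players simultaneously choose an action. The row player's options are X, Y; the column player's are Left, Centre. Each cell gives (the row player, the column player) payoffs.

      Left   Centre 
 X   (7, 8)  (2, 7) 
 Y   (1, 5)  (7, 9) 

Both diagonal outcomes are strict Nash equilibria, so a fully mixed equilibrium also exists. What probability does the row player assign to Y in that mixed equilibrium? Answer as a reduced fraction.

1/5

The row player's mix p on X must make the column player indifferent between Left and Centre.
The column player's payoff from Left: 8p + 5(1−p). From Centre: 7p + 9(1−p).
Set equal: 1p = 4(1−p) → p = 4/5.
Probability on Y is 1 − 4/5 = 1/5.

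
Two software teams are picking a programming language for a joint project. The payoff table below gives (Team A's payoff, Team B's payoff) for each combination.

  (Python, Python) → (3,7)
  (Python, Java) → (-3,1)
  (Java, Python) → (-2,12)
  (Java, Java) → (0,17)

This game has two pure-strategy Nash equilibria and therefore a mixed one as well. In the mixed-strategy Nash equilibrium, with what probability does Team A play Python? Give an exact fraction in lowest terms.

Team A's mix p on Python must make Team B indifferent between Python and Java.
Team B's payoff from Python: 7p + 12(1−p). From Java: 1p + 17(1−p).
Set equal: 6p = 5(1−p) → p = 5/11.

5/11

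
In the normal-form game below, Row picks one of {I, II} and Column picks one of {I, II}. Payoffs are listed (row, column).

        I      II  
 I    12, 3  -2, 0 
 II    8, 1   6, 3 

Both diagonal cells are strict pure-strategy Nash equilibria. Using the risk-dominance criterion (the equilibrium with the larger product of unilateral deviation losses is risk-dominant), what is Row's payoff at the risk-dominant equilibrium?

6

At both I: Row loses 12 − 8 = 4 by deviating; Column loses 3 − 0 = 3. Product = 4·3 = 12.
At both II: Row loses 6 − (-2) = 8 by deviating; Column loses 3 − 1 = 2. Product = 8·2 = 16.
16 > 12, so both II is risk-dominant. Row's payoff there is 6.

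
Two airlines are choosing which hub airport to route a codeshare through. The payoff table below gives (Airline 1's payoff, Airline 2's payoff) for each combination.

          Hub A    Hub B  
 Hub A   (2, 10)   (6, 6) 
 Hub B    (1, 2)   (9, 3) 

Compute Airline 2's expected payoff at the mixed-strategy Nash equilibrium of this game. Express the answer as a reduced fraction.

Airline 1 mixes with probability p on Hub A, chosen so Airline 2 is indifferent: 10p + 2(1−p) = 6p + 3(1−p) gives p = 1/5.
Airline 2's expected payoff is 10·1/5 + 2·4/5 = 18/5.

18/5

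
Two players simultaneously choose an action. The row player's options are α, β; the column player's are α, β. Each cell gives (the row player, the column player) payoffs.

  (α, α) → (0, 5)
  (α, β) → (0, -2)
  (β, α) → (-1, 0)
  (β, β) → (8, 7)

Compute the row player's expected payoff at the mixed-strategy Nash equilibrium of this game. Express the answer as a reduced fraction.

0

The column player mixes with probability q on α, chosen so the row player is indifferent: 0q + 0(1−q) = (-1)q + 8(1−q) gives q = 8/9.
The row player's expected payoff (from either row, since indifferent) is 0·8/9 + 0·1/9 = 0.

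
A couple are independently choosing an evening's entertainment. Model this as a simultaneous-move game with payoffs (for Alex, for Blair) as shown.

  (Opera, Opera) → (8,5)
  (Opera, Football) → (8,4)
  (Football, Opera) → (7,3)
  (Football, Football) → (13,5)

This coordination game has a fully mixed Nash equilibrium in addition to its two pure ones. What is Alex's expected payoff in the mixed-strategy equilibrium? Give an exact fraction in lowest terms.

Blair mixes with probability q on Opera, chosen so Alex is indifferent: 8q + 8(1−q) = 7q + 13(1−q) gives q = 5/6.
Alex's expected payoff (from either row, since indifferent) is 8·5/6 + 8·1/6 = 8.

8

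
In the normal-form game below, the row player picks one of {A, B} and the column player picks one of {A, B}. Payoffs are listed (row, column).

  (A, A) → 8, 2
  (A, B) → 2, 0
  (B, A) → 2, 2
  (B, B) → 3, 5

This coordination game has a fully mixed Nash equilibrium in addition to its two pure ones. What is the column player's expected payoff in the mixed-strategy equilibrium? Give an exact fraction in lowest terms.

2

The row player mixes with probability p on A, chosen so the column player is indifferent: 2p + 2(1−p) = 0p + 5(1−p) gives p = 3/5.
The column player's expected payoff is 2·3/5 + 2·2/5 = 2.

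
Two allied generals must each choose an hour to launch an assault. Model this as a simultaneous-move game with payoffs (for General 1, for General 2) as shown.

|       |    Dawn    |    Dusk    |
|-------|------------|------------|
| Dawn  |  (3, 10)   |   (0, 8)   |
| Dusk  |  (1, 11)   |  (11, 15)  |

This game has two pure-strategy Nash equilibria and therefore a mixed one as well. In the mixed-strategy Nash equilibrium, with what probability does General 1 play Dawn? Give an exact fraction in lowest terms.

General 1's mix p on Dawn must make General 2 indifferent between Dawn and Dusk.
General 2's payoff from Dawn: 10p + 11(1−p). From Dusk: 8p + 15(1−p).
Set equal: 2p = 4(1−p) → p = 4/6 = 2/3.

2/3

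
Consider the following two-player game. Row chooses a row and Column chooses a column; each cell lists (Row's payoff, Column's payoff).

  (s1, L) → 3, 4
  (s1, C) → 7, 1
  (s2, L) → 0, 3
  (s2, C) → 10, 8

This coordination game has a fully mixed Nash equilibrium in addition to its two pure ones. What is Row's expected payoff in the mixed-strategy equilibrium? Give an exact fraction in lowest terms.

5

Column mixes with probability q on L, chosen so Row is indifferent: 3q + 7(1−q) = 0q + 10(1−q) gives q = 1/2.
Row's expected payoff (from either row, since indifferent) is 3·1/2 + 7·1/2 = 5.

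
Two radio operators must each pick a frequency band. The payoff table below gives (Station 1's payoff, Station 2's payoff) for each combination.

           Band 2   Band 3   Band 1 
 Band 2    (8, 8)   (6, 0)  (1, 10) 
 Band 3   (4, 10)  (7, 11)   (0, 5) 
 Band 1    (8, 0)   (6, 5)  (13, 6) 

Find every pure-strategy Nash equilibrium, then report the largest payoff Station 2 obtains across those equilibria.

Both Band 3 is a pure NE (Station 1: 7 ≥ 6; Station 2: 11 ≥ 10). Station 2 gets 11.
Both Band 1 is a pure NE (Station 1: 13 ≥ 1; Station 2: 6 ≥ 5). Station 2 gets 6.
Every other cell has a profitable deviation for at least one player. Highest of {11, 6} is 11.

11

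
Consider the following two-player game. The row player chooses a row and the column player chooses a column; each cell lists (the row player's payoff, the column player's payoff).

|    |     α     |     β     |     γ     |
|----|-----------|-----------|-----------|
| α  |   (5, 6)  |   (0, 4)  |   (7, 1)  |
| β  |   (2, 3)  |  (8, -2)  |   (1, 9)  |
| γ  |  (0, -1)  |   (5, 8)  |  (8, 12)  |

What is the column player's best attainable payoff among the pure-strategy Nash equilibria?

12

Both α is a pure NE (the row player: 5 ≥ 2; the column player: 6 ≥ 4). The column player gets 6.
Both γ is a pure NE (the row player: 8 ≥ 7; the column player: 12 ≥ 8). The column player gets 12.
Every other cell has a profitable deviation for at least one player. Highest of {6, 12} is 12.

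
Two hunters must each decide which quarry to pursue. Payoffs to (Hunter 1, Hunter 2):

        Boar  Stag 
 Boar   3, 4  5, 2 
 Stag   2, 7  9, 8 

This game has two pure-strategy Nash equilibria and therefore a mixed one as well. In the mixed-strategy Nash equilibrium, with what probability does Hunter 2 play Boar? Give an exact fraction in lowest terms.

4/5

Hunter 2's mix q on Boar must make Hunter 1 indifferent between Boar and Stag.
Hunter 1's payoff from Boar: 3q + 5(1−q). From Stag: 2q + 9(1−q).
Set equal: 1q = 4(1−q) → q = 4/5.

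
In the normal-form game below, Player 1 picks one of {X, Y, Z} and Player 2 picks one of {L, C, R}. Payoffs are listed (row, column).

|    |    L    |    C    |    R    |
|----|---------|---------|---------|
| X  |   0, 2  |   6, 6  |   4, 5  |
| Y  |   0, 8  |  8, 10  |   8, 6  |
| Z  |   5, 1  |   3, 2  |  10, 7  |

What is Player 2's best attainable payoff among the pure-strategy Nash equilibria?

10

(Y, C) is a pure NE (Player 1: 8 ≥ 6; Player 2: 10 ≥ 8). Player 2 gets 10.
(Z, R) is a pure NE (Player 1: 10 ≥ 8; Player 2: 7 ≥ 2). Player 2 gets 7.
Every other cell has a profitable deviation for at least one player. Highest of {10, 7} is 10.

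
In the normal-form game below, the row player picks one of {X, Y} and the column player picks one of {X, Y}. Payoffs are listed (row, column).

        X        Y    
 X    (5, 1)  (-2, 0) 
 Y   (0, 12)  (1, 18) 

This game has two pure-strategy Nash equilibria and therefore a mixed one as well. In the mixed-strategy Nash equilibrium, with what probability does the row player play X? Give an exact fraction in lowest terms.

The row player's mix p on X must make the column player indifferent between X and Y.
The column player's payoff from X: 1p + 12(1−p). From Y: 0p + 18(1−p).
Set equal: 1p = 6(1−p) → p = 6/7.

6/7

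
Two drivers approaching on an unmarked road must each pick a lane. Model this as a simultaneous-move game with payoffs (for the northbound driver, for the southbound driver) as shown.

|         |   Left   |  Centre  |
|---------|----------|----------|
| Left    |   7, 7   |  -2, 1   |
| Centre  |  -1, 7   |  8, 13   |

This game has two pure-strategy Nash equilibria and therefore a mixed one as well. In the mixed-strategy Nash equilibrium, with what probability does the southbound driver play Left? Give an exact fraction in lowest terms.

The southbound driver's mix q on Left must make the northbound driver indifferent between Left and Centre.
The northbound driver's payoff from Left: 7q + (-2)(1−q). From Centre: (-1)q + 8(1−q).
Set equal: 8q = 10(1−q) → q = 10/18 = 5/9.

5/9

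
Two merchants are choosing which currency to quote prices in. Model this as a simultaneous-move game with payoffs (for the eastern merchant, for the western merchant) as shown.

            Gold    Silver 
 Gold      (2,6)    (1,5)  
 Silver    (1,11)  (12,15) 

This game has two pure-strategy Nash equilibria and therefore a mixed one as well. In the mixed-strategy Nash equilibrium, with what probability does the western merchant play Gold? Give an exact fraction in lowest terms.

The western merchant's mix q on Gold must make the eastern merchant indifferent between Gold and Silver.
The eastern merchant's payoff from Gold: 2q + 1(1−q). From Silver: 1q + 12(1−q).
Set equal: 1q = 11(1−q) → q = 11/12.

11/12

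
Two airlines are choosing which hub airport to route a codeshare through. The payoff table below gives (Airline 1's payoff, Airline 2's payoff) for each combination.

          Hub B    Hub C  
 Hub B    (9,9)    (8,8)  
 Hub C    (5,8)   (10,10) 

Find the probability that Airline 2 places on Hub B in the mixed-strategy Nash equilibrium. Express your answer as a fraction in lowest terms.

1/3

Airline 2's mix q on Hub B must make Airline 1 indifferent between Hub B and Hub C.
Airline 1's payoff from Hub B: 9q + 8(1−q). From Hub C: 5q + 10(1−q).
Set equal: 4q = 2(1−q) → q = 2/6 = 1/3.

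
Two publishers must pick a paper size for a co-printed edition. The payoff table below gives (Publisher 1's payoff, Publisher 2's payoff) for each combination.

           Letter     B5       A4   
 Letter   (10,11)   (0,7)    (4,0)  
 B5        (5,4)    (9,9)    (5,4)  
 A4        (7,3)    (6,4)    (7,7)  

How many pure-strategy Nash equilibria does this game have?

3

Both Letter: Publisher 1 gets 10 (best alternative 7); Publisher 2 gets 11 (best alternative 7). Neither deviates — NE.
Both B5: Publisher 1 gets 9 (best alternative 6); Publisher 2 gets 9 (best alternative 4). Neither deviates — NE.
Both A4: Publisher 1 gets 7 (best alternative 5); Publisher 2 gets 7 (best alternative 4). Neither deviates — NE.
(B5, A4) is not a NE: Publisher 1 would switch to A4 (7 > 5).
No other cell survives both best-response checks, so there are 3 pure NE.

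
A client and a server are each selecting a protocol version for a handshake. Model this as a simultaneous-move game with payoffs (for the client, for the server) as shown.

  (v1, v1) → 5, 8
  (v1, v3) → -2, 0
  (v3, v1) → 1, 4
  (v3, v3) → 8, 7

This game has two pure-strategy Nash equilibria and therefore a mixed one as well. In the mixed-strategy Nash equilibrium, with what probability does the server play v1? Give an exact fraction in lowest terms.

5/7

The server's mix q on v1 must make the client indifferent between v1 and v3.
The client's payoff from v1: 5q + (-2)(1−q). From v3: 1q + 8(1−q).
Set equal: 4q = 10(1−q) → q = 10/14 = 5/7.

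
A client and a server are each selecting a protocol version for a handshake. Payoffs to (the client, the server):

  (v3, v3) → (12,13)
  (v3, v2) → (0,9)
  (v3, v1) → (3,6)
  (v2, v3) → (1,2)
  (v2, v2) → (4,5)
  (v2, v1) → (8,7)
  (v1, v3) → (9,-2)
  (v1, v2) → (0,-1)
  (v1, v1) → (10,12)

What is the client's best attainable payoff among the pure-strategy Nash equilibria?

12

Both v3 is a pure NE (the client: 12 ≥ 9; the server: 13 ≥ 9). The client gets 12.
Both v1 is a pure NE (the client: 10 ≥ 8; the server: 12 ≥ -1). The client gets 10.
Every other cell has a profitable deviation for at least one player. Highest of {12, 10} is 12.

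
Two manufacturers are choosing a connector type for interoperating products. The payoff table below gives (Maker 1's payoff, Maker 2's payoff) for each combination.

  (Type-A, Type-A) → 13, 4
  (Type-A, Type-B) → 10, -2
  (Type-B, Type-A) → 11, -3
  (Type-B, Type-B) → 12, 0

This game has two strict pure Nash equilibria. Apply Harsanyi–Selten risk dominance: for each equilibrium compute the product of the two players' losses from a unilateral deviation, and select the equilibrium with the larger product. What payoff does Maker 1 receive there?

At both Type-A: Maker 1 loses 13 − 11 = 2 by deviating; Maker 2 loses 4 − (-2) = 6. Product = 2·6 = 12.
At both Type-B: Maker 1 loses 12 − 10 = 2 by deviating; Maker 2 loses 0 − (-3) = 3. Product = 2·3 = 6.
12 > 6, so both Type-A is risk-dominant. Maker 1's payoff there is 13.

13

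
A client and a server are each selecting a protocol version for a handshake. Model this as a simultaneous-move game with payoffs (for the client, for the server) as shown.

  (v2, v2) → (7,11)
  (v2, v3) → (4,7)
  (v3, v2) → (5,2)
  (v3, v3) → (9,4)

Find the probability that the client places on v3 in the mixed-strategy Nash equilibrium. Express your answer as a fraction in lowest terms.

2/3

The client's mix p on v2 must make the server indifferent between v2 and v3.
The server's payoff from v2: 11p + 2(1−p). From v3: 7p + 4(1−p).
Set equal: 4p = 2(1−p) → p = 2/6 = 1/3.
Probability on v3 is 1 − 1/3 = 2/3.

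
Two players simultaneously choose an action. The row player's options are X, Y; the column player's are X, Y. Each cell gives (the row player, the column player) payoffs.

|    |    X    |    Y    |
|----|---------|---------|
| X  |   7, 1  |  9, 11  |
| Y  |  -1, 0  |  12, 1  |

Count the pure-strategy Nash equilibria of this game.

1

Both Y: the row player gets 12 (best alternative 9); the column player gets 1 (best alternative 0). Neither deviates — NE.
Both X is not a NE: the column player would switch to Y (11 > 1).
No other cell survives both best-response checks, so there is 1 pure NE.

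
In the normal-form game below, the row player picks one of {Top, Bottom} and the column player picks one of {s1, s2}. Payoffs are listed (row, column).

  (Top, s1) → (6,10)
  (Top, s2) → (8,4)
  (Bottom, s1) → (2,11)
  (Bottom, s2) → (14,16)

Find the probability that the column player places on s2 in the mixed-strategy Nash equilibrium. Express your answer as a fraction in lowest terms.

2/5

The column player's mix q on s1 must make the row player indifferent between Top and Bottom.
The row player's payoff from Top: 6q + 8(1−q). From Bottom: 2q + 14(1−q).
Set equal: 4q = 6(1−q) → q = 6/10 = 3/5.
Probability on s2 is 1 − 3/5 = 2/5.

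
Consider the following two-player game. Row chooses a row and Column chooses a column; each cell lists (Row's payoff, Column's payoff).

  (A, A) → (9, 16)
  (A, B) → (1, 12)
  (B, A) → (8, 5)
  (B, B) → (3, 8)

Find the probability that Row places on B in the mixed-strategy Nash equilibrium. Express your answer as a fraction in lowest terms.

4/7

Row's mix p on A must make Column indifferent between A and B.
Column's payoff from A: 16p + 5(1−p). From B: 12p + 8(1−p).
Set equal: 4p = 3(1−p) → p = 3/7.
Probability on B is 1 − 3/7 = 4/7.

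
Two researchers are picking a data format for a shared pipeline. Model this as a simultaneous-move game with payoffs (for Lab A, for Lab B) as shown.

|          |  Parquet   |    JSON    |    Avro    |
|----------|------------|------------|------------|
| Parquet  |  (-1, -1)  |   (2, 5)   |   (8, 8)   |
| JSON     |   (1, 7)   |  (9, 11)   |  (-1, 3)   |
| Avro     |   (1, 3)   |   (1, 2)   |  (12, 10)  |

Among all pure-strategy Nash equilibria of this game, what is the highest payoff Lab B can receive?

11

Both JSON is a pure NE (Lab A: 9 ≥ 2; Lab B: 11 ≥ 7). Lab B gets 11.
Both Avro is a pure NE (Lab A: 12 ≥ 8; Lab B: 10 ≥ 3). Lab B gets 10.
Every other cell has a profitable deviation for at least one player. Highest of {11, 10} is 11.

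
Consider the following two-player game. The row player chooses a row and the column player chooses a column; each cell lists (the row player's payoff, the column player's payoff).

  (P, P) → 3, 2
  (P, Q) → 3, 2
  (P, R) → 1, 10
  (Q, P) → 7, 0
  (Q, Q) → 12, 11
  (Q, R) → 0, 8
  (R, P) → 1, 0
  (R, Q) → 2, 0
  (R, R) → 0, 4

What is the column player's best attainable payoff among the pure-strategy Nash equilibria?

(P, R) is a pure NE (the row player: 1 ≥ 0; the column player: 10 ≥ 2). The column player gets 10.
Both Q is a pure NE (the row player: 12 ≥ 3; the column player: 11 ≥ 8). The column player gets 11.
Every other cell has a profitable deviation for at least one player. Highest of {10, 11} is 11.

11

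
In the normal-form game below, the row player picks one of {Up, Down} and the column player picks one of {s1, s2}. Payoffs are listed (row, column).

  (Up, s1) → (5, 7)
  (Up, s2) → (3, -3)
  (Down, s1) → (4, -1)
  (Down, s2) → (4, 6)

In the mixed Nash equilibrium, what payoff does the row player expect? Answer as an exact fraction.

The column player mixes with probability q on s1, chosen so the row player is indifferent: 5q + 3(1−q) = 4q + 4(1−q) gives q = 1/2.
The row player's expected payoff (from either row, since indifferent) is 5·1/2 + 3·1/2 = 4.

4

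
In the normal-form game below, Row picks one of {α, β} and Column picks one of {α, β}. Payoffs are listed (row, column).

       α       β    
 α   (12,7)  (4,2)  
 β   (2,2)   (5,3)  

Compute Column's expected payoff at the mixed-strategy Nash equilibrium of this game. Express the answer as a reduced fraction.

Row mixes with probability p on α, chosen so Column is indifferent: 7p + 2(1−p) = 2p + 3(1−p) gives p = 1/6.
Column's expected payoff is 7·1/6 + 2·5/6 = 17/6.

17/6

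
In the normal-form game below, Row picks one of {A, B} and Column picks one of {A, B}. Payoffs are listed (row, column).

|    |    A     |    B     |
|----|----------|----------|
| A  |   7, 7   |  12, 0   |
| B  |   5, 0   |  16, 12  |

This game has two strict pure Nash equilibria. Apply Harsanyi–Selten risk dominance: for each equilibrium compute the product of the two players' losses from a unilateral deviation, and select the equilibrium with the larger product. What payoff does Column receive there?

12

At both A: Row loses 7 − 5 = 2 by deviating; Column loses 7 − 0 = 7. Product = 2·7 = 14.
At both B: Row loses 16 − 12 = 4 by deviating; Column loses 12 − 0 = 12. Product = 4·12 = 48.
48 > 14, so both B is risk-dominant. Column's payoff there is 12.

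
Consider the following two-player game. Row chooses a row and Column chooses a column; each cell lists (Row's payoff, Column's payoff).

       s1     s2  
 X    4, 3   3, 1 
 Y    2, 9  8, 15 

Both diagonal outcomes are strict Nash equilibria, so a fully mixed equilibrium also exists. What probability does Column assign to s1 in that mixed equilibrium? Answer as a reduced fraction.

5/7

Column's mix q on s1 must make Row indifferent between X and Y.
Row's payoff from X: 4q + 3(1−q). From Y: 2q + 8(1−q).
Set equal: 2q = 5(1−q) → q = 5/7.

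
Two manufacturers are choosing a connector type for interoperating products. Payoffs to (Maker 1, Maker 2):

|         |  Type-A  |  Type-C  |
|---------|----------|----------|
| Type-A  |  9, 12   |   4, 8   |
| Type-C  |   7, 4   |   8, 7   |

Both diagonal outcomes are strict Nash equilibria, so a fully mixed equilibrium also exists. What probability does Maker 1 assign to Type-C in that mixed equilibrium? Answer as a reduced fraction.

Maker 1's mix p on Type-A must make Maker 2 indifferent between Type-A and Type-C.
Maker 2's payoff from Type-A: 12p + 4(1−p). From Type-C: 8p + 7(1−p).
Set equal: 4p = 3(1−p) → p = 3/7.
Probability on Type-C is 1 − 3/7 = 4/7.

4/7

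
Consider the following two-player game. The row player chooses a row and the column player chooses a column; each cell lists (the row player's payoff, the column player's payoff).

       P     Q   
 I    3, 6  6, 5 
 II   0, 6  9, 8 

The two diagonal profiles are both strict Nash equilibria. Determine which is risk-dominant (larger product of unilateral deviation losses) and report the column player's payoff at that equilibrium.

8

At (I, P): the row player loses 3 − 0 = 3 by deviating; the column player loses 6 − 5 = 1. Product = 3·1 = 3.
At (II, Q): the row player loses 9 − 6 = 3 by deviating; the column player loses 8 − 6 = 2. Product = 3·2 = 6.
6 > 3, so (II, Q) is risk-dominant. The column player's payoff there is 8.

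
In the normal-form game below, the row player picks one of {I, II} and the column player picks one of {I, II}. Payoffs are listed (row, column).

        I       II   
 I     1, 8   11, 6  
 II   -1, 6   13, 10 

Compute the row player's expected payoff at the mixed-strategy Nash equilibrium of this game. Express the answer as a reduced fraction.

The column player mixes with probability q on I, chosen so the row player is indifferent: 1q + 11(1−q) = (-1)q + 13(1−q) gives q = 1/2.
The row player's expected payoff (from either row, since indifferent) is 1·1/2 + 11·1/2 = 6.

6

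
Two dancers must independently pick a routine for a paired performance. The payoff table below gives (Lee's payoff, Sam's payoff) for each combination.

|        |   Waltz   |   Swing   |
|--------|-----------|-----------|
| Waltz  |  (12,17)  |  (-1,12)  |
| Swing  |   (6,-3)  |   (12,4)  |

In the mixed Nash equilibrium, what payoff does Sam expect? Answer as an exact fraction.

Lee mixes with probability p on Waltz, chosen so Sam is indifferent: 17p + (-3)(1−p) = 12p + 4(1−p) gives p = 7/12.
Sam's expected payoff is 17·7/12 + (-3)·5/12 = 26/3.

26/3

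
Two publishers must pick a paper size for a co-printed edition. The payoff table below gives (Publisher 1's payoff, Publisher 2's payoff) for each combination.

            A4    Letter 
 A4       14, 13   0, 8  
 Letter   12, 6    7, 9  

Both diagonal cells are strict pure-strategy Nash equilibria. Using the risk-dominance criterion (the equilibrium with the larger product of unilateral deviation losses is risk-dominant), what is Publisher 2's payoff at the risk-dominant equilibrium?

9

At both A4: Publisher 1 loses 14 − 12 = 2 by deviating; Publisher 2 loses 13 − 8 = 5. Product = 2·5 = 10.
At both Letter: Publisher 1 loses 7 − 0 = 7 by deviating; Publisher 2 loses 9 − 6 = 3. Product = 7·3 = 21.
21 > 10, so both Letter is risk-dominant. Publisher 2's payoff there is 9.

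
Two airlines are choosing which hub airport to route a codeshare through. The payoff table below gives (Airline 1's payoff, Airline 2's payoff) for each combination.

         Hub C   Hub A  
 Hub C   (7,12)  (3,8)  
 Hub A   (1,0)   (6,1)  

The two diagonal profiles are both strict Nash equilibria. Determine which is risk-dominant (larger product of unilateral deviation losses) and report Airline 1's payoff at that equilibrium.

At both Hub C: Airline 1 loses 7 − 1 = 6 by deviating; Airline 2 loses 12 − 8 = 4. Product = 6·4 = 24.
At both Hub A: Airline 1 loses 6 − 3 = 3 by deviating; Airline 2 loses 1 − 0 = 1. Product = 3·1 = 3.
24 > 3, so both Hub C is risk-dominant. Airline 1's payoff there is 7.

7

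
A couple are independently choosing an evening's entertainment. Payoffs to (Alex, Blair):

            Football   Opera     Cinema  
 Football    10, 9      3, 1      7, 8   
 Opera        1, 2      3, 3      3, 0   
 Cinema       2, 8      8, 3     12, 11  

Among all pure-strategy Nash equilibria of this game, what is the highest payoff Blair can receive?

Both Football is a pure NE (Alex: 10 ≥ 2; Blair: 9 ≥ 8). Blair gets 9.
Both Cinema is a pure NE (Alex: 12 ≥ 7; Blair: 11 ≥ 8). Blair gets 11.
Every other cell has a profitable deviation for at least one player. Highest of {9, 11} is 11.

11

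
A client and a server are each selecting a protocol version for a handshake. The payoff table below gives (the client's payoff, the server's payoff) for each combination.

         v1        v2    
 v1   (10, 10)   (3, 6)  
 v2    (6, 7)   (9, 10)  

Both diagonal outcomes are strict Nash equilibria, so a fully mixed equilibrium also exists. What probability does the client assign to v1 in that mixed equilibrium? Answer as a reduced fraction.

The client's mix p on v1 must make the server indifferent between v1 and v2.
The server's payoff from v1: 10p + 7(1−p). From v2: 6p + 10(1−p).
Set equal: 4p = 3(1−p) → p = 3/7.

3/7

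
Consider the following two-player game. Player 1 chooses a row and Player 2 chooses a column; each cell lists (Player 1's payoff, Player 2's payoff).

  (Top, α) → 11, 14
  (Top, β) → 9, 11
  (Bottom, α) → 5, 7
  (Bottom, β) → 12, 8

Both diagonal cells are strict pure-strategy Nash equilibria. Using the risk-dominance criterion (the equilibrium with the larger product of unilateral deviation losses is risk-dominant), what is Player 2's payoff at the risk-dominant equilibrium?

14

At (Top, α): Player 1 loses 11 − 5 = 6 by deviating; Player 2 loses 14 − 11 = 3. Product = 6·3 = 18.
At (Bottom, β): Player 1 loses 12 − 9 = 3 by deviating; Player 2 loses 8 − 7 = 1. Product = 3·1 = 3.
18 > 3, so (Top, α) is risk-dominant. Player 2's payoff there is 14.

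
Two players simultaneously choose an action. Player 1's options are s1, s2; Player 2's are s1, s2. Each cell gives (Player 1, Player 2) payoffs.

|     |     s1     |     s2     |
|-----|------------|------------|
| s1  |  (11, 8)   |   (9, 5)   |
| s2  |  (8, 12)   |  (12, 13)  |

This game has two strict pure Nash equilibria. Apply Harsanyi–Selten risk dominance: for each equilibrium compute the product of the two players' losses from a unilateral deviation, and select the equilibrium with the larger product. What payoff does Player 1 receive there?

11

At both s1: Player 1 loses 11 − 8 = 3 by deviating; Player 2 loses 8 − 5 = 3. Product = 3·3 = 9.
At both s2: Player 1 loses 12 − 9 = 3 by deviating; Player 2 loses 13 − 12 = 1. Product = 3·1 = 3.
9 > 3, so both s1 is risk-dominant. Player 1's payoff there is 11.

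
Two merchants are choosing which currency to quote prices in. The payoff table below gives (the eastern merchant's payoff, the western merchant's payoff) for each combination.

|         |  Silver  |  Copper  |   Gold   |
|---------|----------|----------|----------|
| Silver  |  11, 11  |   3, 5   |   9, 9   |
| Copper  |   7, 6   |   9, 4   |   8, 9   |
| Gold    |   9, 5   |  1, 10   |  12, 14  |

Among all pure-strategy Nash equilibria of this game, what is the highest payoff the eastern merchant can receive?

Both Silver is a pure NE (the eastern merchant: 11 ≥ 9; the western merchant: 11 ≥ 9). The eastern merchant gets 11.
Both Gold is a pure NE (the eastern merchant: 12 ≥ 9; the western merchant: 14 ≥ 10). The eastern merchant gets 12.
Every other cell has a profitable deviation for at least one player. Highest of {11, 12} is 12.

12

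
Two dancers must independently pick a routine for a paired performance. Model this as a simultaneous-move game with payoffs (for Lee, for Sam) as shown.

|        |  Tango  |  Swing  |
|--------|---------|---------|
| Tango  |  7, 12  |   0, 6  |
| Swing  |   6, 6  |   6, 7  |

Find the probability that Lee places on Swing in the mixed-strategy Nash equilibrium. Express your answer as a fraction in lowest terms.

Lee's mix p on Tango must make Sam indifferent between Tango and Swing.
Sam's payoff from Tango: 12p + 6(1−p). From Swing: 6p + 7(1−p).
Set equal: 6p = 1(1−p) → p = 1/7.
Probability on Swing is 1 − 1/7 = 6/7.

6/7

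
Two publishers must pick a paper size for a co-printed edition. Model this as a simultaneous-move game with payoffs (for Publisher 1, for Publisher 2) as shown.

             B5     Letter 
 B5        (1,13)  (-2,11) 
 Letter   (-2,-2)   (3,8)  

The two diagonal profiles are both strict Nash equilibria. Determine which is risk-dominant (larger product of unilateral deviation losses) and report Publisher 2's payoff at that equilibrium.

At both B5: Publisher 1 loses 1 − (-2) = 3 by deviating; Publisher 2 loses 13 − 11 = 2. Product = 3·2 = 6.
At both Letter: Publisher 1 loses 3 − (-2) = 5 by deviating; Publisher 2 loses 8 − (-2) = 10. Product = 5·10 = 50.
50 > 6, so both Letter is risk-dominant. Publisher 2's payoff there is 8.

8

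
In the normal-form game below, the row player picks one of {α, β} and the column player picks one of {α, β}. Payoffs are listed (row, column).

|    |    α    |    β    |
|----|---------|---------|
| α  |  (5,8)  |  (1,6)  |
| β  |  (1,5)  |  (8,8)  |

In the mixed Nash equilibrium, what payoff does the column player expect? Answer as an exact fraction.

The row player mixes with probability p on α, chosen so the column player is indifferent: 8p + 5(1−p) = 6p + 8(1−p) gives p = 3/5.
The column player's expected payoff is 8·3/5 + 5·2/5 = 34/5.

34/5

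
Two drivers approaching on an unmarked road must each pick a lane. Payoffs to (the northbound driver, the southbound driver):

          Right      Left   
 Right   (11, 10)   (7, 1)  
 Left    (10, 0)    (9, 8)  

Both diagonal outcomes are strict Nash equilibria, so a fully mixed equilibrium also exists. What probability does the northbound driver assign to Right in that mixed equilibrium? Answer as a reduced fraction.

8/17

The northbound driver's mix p on Right must make the southbound driver indifferent between Right and Left.
The southbound driver's payoff from Right: 10p + 0(1−p). From Left: 1p + 8(1−p).
Set equal: 9p = 8(1−p) → p = 8/17.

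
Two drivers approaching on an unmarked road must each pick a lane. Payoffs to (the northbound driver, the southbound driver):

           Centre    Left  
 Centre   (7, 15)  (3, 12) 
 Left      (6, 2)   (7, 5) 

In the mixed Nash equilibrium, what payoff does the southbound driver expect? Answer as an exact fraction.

17/2

The northbound driver mixes with probability p on Centre, chosen so the southbound driver is indifferent: 15p + 2(1−p) = 12p + 5(1−p) gives p = 1/2.
The southbound driver's expected payoff is 15·1/2 + 2·1/2 = 17/2.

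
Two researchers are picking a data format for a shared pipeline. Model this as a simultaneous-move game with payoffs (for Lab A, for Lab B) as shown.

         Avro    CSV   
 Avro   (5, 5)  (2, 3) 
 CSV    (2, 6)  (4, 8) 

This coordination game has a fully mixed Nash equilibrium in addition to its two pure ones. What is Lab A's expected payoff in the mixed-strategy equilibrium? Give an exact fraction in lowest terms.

16/5

Lab B mixes with probability q on Avro, chosen so Lab A is indifferent: 5q + 2(1−q) = 2q + 4(1−q) gives q = 2/5.
Lab A's expected payoff (from either row, since indifferent) is 5·2/5 + 2·3/5 = 16/5.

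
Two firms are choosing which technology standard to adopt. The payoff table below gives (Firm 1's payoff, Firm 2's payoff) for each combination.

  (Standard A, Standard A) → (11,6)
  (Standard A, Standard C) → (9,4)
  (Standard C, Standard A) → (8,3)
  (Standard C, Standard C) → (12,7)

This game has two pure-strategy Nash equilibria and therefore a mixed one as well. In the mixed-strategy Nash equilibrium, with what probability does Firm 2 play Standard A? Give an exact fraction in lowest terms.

Firm 2's mix q on Standard A must make Firm 1 indifferent between Standard A and Standard C.
Firm 1's payoff from Standard A: 11q + 9(1−q). From Standard C: 8q + 12(1−q).
Set equal: 3q = 3(1−q) → q = 3/6 = 1/2.

1/2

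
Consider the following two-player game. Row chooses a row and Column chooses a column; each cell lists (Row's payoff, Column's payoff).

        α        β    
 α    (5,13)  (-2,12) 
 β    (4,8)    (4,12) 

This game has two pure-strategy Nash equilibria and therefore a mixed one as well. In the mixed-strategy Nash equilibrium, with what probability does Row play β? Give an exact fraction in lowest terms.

1/5

Row's mix p on α must make Column indifferent between α and β.
Column's payoff from α: 13p + 8(1−p). From β: 12p + 12(1−p).
Set equal: 1p = 4(1−p) → p = 4/5.
Probability on β is 1 − 4/5 = 1/5.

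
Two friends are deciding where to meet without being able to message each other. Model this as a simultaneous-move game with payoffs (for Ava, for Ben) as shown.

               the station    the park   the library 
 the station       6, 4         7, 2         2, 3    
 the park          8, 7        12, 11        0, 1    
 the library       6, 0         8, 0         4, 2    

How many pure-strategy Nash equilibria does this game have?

Both the park: Ava gets 12 (best alternative 8); Ben gets 11 (best alternative 7). Neither deviates — NE.
Both the library: Ava gets 4 (best alternative 2); Ben gets 2 (best alternative 0). Neither deviates — NE.
Both the station is not a NE: Ava would switch to the park (8 > 6).
No other cell survives both best-response checks, so there are 2 pure NE.

2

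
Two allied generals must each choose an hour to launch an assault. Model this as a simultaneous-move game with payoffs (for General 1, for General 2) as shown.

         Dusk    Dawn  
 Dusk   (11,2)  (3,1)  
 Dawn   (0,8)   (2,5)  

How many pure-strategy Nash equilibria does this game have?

1

Both Dusk: General 1 gets 11 (best alternative 0); General 2 gets 2 (best alternative 1). Neither deviates — NE.
Both Dawn is not a NE: General 1 would switch to Dusk (3 > 2).
No other cell survives both best-response checks, so there is 1 pure NE.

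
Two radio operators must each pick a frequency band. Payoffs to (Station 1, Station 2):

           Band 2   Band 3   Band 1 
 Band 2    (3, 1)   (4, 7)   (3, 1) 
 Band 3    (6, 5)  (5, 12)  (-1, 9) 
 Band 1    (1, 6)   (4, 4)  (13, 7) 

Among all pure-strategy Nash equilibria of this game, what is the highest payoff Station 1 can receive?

13

Both Band 3 is a pure NE (Station 1: 5 ≥ 4; Station 2: 12 ≥ 9). Station 1 gets 5.
Both Band 1 is a pure NE (Station 1: 13 ≥ 3; Station 2: 7 ≥ 6). Station 1 gets 13.
Every other cell has a profitable deviation for at least one player. Highest of {5, 13} is 13.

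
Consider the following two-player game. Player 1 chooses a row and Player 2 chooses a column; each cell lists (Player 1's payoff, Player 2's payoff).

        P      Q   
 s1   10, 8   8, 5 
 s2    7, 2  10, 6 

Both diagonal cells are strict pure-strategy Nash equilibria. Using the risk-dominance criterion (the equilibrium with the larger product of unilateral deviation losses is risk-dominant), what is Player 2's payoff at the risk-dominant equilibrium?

At (s1, P): Player 1 loses 10 − 7 = 3 by deviating; Player 2 loses 8 − 5 = 3. Product = 3·3 = 9.
At (s2, Q): Player 1 loses 10 − 8 = 2 by deviating; Player 2 loses 6 − 2 = 4. Product = 2·4 = 8.
9 > 8, so (s1, P) is risk-dominant. Player 2's payoff there is 8.

8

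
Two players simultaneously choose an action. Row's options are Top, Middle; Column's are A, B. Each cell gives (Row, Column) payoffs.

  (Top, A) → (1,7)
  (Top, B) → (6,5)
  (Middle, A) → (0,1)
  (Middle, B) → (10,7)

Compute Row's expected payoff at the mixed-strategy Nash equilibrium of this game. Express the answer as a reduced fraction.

Column mixes with probability q on A, chosen so Row is indifferent: 1q + 6(1−q) = 0q + 10(1−q) gives q = 4/5.
Row's expected payoff (from either row, since indifferent) is 1·4/5 + 6·1/5 = 2.

2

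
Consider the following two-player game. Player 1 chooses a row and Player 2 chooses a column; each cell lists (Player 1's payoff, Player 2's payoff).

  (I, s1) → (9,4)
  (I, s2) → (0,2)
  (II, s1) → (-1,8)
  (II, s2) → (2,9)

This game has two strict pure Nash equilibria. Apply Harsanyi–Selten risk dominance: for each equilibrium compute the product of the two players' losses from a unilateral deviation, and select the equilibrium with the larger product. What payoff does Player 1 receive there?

9

At (I, s1): Player 1 loses 9 − (-1) = 10 by deviating; Player 2 loses 4 − 2 = 2. Product = 10·2 = 20.
At (II, s2): Player 1 loses 2 − 0 = 2 by deviating; Player 2 loses 9 − 8 = 1. Product = 2·1 = 2.
20 > 2, so (I, s1) is risk-dominant. Player 1's payoff there is 9.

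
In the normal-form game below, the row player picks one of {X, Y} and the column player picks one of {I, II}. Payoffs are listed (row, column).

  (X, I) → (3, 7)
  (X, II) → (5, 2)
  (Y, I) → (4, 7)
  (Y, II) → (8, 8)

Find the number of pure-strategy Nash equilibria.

(Y, II): the row player gets 8 (best alternative 5); the column player gets 8 (best alternative 7). Neither deviates — NE.
(X, I) is not a NE: the row player would switch to Y (4 > 3).
No other cell survives both best-response checks, so there is 1 pure NE.

1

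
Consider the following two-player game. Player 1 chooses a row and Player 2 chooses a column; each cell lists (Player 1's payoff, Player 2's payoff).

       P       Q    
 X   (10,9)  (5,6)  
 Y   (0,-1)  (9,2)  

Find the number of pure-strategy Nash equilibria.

2

(X, P): Player 1 gets 10 (best alternative 0); Player 2 gets 9 (best alternative 6). Neither deviates — NE.
(Y, Q): Player 1 gets 9 (best alternative 5); Player 2 gets 2 (best alternative -1). Neither deviates — NE.
(Y, P) is not a NE: Player 1 would switch to X (10 > 0).
No other cell survives both best-response checks, so there are 2 pure NE.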